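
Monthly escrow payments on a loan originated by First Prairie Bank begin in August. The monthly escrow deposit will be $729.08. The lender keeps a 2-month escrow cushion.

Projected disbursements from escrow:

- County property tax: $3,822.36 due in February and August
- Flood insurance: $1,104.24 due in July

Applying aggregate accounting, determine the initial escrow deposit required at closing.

Cushion = 2 × $729.08 = $1,458.16
Trial balance (start $0, +$729.08 each month, − disbursements):
  Aug: +$729.08 − $3,822.36 → -$3,093.28
  Sep: +$729.08 → -$2,364.20
  Oct: +$729.08 → -$1,635.12
  Nov: +$729.08 → -$906.04
  Dec: +$729.08 → -$176.96
  Jan: +$729.08 → $552.12
  Feb: +$729.08 − $3,822.36 → -$2,541.16
  Mar: +$729.08 → -$1,812.08
  Apr: +$729.08 → -$1,083.00
  May: +$729.08 → -$353.92
  Jun: +$729.08 → $375.16
  Jul: +$729.08 − $1,104.24 → $0.00
Lowest trial balance = -$3,093.28 (Aug)
Initial deposit = cushion − low point = $1,458.16 − (-$3,093.28) = $4,551.44

$4,551.44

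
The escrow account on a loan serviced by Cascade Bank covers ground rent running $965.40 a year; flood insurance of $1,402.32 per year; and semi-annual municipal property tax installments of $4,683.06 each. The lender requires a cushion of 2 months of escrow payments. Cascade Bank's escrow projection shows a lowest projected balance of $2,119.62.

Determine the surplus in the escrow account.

$163.98

Ground rent — $965.40 per year
Flood insurance — $1,402.32 per year
Municipal property tax — $4,683.06 × 2 = $9,366.12 per year
Annual escrow total = $11,733.84
Per month = $11,733.84 / 12 = $977.82
Required reserve = 2 × $977.82 = $1,955.64
Excess over cushion: $2,119.62 − $1,955.64 = $163.98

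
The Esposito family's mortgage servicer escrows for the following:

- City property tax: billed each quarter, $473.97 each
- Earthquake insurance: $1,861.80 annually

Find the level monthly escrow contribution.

City property tax: $473.97 × 4 = $1,895.88 annually
Earthquake insurance: $1,861.80 annually
Yearly total = $1,895.88 + $1,861.80 = $3,757.68
Base monthly escrow = $3,757.68 / 12 = $313.14

$313.14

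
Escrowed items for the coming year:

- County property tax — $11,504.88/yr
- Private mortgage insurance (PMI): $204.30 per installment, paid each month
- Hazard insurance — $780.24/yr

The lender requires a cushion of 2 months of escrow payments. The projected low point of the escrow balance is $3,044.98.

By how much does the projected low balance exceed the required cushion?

$588.86

County property tax: $11,504.88/yr
Private mortgage insurance (PMI): $204.30 × 12 = $2,451.60/yr
Hazard insurance: $780.24/yr
Yearly total = $14,736.72
Monthly = $14,736.72 / 12 = $1,228.06
Required reserve = 2 × $1,228.06 = $2,456.12
Surplus = $3,044.98 − $2,456.12 = $588.86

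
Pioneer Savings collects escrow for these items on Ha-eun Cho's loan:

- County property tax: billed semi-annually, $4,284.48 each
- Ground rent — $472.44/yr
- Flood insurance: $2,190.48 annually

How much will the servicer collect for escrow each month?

County property tax: $4,284.48 × 2 = $8,568.96/yr
Ground rent: $472.44/yr
Flood insurance: $2,190.48/yr
Total per year = $8,568.96 + $472.44 + $2,190.48 = $11,231.88
Monthly = $11,231.88 / 12 = $935.99

$935.99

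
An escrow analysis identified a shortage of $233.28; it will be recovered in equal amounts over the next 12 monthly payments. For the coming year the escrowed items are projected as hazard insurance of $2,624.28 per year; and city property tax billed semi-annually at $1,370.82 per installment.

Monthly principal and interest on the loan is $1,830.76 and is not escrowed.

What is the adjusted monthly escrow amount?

Hazard insurance — $2,624.28
City property tax — $1,370.82 × 2 = $2,741.64
Total per year = $5,365.92
Monthly = $5,365.92 ÷ 12 = $447.16
Monthly shortage recovery: $233.28 / 12 = $19.44
New monthly escrow = $447.16 + $19.44 = $466.60

$466.60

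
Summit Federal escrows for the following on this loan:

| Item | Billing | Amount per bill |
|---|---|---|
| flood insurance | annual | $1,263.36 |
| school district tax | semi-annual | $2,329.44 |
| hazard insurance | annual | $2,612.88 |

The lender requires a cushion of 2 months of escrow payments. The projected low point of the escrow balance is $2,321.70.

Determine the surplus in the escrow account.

$899.18

Flood insurance — $1,263.36 annually
School district tax — $2,329.44 × 2 = $4,658.88 annually
Hazard insurance — $2,612.88 annually
Combined annual = $8,535.12
Monthly = $8,535.12 / 12 = $711.26
Cushion = 2 × $711.26 = $1,422.52
Excess over cushion: $2,321.70 − $1,422.52 = $899.18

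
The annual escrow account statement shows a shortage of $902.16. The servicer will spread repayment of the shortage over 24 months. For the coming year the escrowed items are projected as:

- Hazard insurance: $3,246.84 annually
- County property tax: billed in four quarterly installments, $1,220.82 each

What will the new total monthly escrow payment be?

Hazard insurance = $3,246.84/yr
County property tax = $1,220.82 × 4 = $4,883.28/yr
Combined annual = $3,246.84 + $4,883.28 = $8,130.12
Base monthly escrow = $8,130.12 / 12 = $677.51
Shortage per month = $902.16 / 24 = $37.59
Adjusted monthly = $677.51 + $37.59 = $715.10

$715.10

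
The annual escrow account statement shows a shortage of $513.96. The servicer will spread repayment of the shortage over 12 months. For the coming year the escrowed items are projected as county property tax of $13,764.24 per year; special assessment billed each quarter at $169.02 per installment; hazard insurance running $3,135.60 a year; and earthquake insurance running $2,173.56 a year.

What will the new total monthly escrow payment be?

County property tax = $13,764.24 per year
Special assessment = $169.02 × 4 = $676.08 per year
Hazard insurance = $3,135.60 per year
Earthquake insurance = $2,173.56 per year
Total annual escrow = $19,749.48
Monthly escrow = $19,749.48 / 12 = $1,645.79
Shortage per month = $513.96 / 12 = $42.83
New monthly escrow = $1,645.79 + $42.83 = $1,688.62

$1,688.62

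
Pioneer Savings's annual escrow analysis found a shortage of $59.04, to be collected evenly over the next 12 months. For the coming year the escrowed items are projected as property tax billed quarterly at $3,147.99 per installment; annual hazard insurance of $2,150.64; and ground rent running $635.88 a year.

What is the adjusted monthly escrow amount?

$1,286.46

Property tax = $3,147.99 × 4 = $12,591.96 annually
Hazard insurance = $2,150.64 annually
Ground rent = $635.88 annually
Combined annual = $12,591.96 + $2,150.64 + $635.88 = $15,378.48
Monthly escrow = $15,378.48 / 12 = $1,281.54
Monthly shortage recovery: $59.04 / 12 = $4.92
New monthly escrow = $1,281.54 + $4.92 = $1,286.46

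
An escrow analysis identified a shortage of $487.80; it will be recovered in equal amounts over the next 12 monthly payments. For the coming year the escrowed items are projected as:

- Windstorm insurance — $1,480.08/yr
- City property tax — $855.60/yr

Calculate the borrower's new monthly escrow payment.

$235.29

Windstorm insurance = $1,480.08
City property tax = $855.60
Total per year = $2,335.68
Monthly escrow = $2,335.68 ÷ 12 = $194.64
Monthly shortage recovery: $487.80 ÷ 12 = $40.65
Adjusted monthly = $194.64 + $40.65 = $235.29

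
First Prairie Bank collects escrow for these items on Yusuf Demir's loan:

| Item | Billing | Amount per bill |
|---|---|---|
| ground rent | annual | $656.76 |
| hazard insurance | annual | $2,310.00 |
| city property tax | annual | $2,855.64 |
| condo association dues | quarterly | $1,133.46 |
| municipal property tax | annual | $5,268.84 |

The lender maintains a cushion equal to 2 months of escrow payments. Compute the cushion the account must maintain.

Ground rent: $656.76/yr
Hazard insurance: $2,310.00/yr
City property tax: $2,855.64/yr
Condo association dues: $1,133.46 × 4 = $4,533.84/yr
Municipal property tax: $5,268.84/yr
Annual escrow total = $656.76 + $2,310.00 + $2,855.64 + $4,533.84 + $5,268.84 = $15,625.08
Monthly escrow = $15,625.08 ÷ 12 = $1,302.09
Required cushion = 2 × $1,302.09 = $2,604.18

$2,604.18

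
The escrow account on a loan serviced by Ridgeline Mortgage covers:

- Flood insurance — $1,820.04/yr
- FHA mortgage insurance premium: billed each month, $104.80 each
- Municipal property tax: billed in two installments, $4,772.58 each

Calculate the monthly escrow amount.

Flood insurance: $1,820.04
FHA mortgage insurance premium: $104.80 × 12 = $1,257.60
Municipal property tax: $4,772.58 × 2 = $9,545.16
Annual escrow total = $1,820.04 + $1,257.60 + $9,545.16 = $12,622.80
Monthly = $12,622.80 ÷ 12 = $1,051.90

$1,051.90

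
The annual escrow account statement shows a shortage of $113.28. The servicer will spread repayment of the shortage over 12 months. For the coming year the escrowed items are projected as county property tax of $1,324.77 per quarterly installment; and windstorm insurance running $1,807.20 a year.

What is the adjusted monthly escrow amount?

County property tax — $1,324.77 × 4 = $5,299.08/yr
Windstorm insurance — $1,807.20/yr
Yearly total = $5,299.08 + $1,807.20 = $7,106.28
Monthly = $7,106.28 ÷ 12 = $592.19
Monthly shortage recovery: $113.28 ÷ 12 = $9.44
New monthly escrow = $592.19 + $9.44 = $601.63

$601.63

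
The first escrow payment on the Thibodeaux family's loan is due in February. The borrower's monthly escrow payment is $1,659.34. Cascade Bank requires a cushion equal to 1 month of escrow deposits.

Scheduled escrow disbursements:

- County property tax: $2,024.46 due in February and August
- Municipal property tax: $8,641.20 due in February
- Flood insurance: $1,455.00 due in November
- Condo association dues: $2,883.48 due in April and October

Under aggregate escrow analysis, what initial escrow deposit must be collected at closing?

Cushion = 1 × $1,659.34 = $1,659.34
Trial balance (start $0, +$1,659.34 each month, − disbursements):
  Feb: +$1,659.34 − $10,665.66 → -$9,006.32
  Mar: +$1,659.34 → -$7,346.98
  Apr: +$1,659.34 − $2,883.48 → -$8,571.12
  May: +$1,659.34 → -$6,911.78
  Jun: +$1,659.34 → -$5,252.44
  Jul: +$1,659.34 → -$3,593.10
  Aug: +$1,659.34 − $2,024.46 → -$3,958.22
  Sep: +$1,659.34 → -$2,298.88
  Oct: +$1,659.34 − $2,883.48 → -$3,523.02
  Nov: +$1,659.34 − $1,455.00 → -$3,318.68
  Dec: +$1,659.34 → -$1,659.34
  Jan: +$1,659.34 → $0.00
Lowest trial balance = -$9,006.32 (Feb)
Initial deposit = cushion − low point = $1,659.34 − (-$9,006.32) = $10,665.66

$10,665.66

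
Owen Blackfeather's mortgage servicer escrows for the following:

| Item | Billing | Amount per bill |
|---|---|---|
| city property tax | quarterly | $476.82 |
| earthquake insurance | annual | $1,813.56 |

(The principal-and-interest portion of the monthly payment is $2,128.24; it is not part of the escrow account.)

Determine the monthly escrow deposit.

City property tax = $476.82 × 4 = $1,907.28 per year
Earthquake insurance = $1,813.56 per year
Annual escrow total = $1,907.28 + $1,813.56 = $3,720.84
Base monthly escrow = $3,720.84 / 12 = $310.07

$310.07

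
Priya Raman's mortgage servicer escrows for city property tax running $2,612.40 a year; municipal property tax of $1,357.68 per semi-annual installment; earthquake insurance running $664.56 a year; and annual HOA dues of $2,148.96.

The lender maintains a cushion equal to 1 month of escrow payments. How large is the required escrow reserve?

City property tax: $2,612.40
Municipal property tax: $1,357.68 × 2 = $2,715.36
Earthquake insurance: $664.56
HOA dues: $2,148.96
Total annual escrow = $2,612.40 + $2,715.36 + $664.56 + $2,148.96 = $8,141.28
Per month = $8,141.28 / 12 = $678.44
Cushion = 1 × $678.44 = $678.44

$678.44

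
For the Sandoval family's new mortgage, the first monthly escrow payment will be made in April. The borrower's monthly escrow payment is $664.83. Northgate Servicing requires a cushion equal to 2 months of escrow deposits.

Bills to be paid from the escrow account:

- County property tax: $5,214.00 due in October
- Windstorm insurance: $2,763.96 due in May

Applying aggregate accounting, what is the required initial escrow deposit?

Cushion = 2 × $664.83 = $1,329.66
Trial balance (start $0, +$664.83 each month, − disbursements):
  Apr: +$664.83 → $664.83
  May: +$664.83 − $2,763.96 → -$1,434.30
  Jun: +$664.83 → -$769.47
  Jul: +$664.83 → -$104.64
  Aug: +$664.83 → $560.19
  Sep: +$664.83 → $1,225.02
  Oct: +$664.83 − $5,214.00 → -$3,324.15
  Nov: +$664.83 → -$2,659.32
  Dec: +$664.83 → -$1,994.49
  Jan: +$664.83 → -$1,329.66
  Feb: +$664.83 → -$664.83
  Mar: +$664.83 → $0.00
Lowest trial balance = -$3,324.15 (Oct)
Initial deposit = cushion − low point = $1,329.66 − (-$3,324.15) = $4,653.81

$4,653.81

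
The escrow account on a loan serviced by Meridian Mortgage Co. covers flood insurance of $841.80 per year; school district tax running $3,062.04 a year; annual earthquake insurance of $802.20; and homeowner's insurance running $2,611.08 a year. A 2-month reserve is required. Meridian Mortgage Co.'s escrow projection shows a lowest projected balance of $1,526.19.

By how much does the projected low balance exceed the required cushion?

$306.67

Flood insurance: $841.80
School district tax: $3,062.04
Earthquake insurance: $802.20
Homeowner's insurance: $2,611.08
Yearly total = $841.80 + $3,062.04 + $802.20 + $2,611.08 = $7,317.12
Monthly = $7,317.12 / 12 = $609.76
Required reserve = 2 × $609.76 = $1,219.52
Excess over cushion: $1,526.19 − $1,219.52 = $306.67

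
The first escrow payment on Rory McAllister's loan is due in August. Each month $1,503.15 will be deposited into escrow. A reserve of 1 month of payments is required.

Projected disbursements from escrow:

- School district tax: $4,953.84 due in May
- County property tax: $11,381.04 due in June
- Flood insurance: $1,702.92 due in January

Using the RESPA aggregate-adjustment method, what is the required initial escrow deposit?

$3,006.30

Cushion = 1 × $1,503.15 = $1,503.15
Trial balance (start $0, +$1,503.15 each month, − disbursements):
  Aug: +$1,503.15 → $1,503.15
  Sep: +$1,503.15 → $3,006.30
  Oct: +$1,503.15 → $4,509.45
  Nov: +$1,503.15 → $6,012.60
  Dec: +$1,503.15 → $7,515.75
  Jan: +$1,503.15 − $1,702.92 → $7,315.98
  Feb: +$1,503.15 → $8,819.13
  Mar: +$1,503.15 → $10,322.28
  Apr: +$1,503.15 → $11,825.43
  May: +$1,503.15 − $4,953.84 → $8,374.74
  Jun: +$1,503.15 − $11,381.04 → -$1,503.15
  Jul: +$1,503.15 → $0.00
Lowest trial balance = -$1,503.15 (Jun)
Initial deposit = cushion − low point = $1,503.15 − (-$1,503.15) = $3,006.30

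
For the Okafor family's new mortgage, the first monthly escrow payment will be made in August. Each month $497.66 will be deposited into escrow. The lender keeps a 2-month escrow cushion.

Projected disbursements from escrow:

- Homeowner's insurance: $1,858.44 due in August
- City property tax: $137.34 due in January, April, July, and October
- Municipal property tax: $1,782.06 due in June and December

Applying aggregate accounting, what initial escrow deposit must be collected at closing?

Cushion = 2 × $497.66 = $995.32
Trial balance (start $0, +$497.66 each month, − disbursements):
  Aug: +$497.66 − $1,858.44 → -$1,360.78
  Sep: +$497.66 → -$863.12
  Oct: +$497.66 − $137.34 → -$502.80
  Nov: +$497.66 → -$5.14
  Dec: +$497.66 − $1,782.06 → -$1,289.54
  Jan: +$497.66 − $137.34 → -$929.22
  Feb: +$497.66 → -$431.56
  Mar: +$497.66 → $66.10
  Apr: +$497.66 − $137.34 → $426.42
  May: +$497.66 → $924.08
  Jun: +$497.66 − $1,782.06 → -$360.32
  Jul: +$497.66 − $137.34 → $0.00
Lowest trial balance = -$1,360.78 (Aug)
Initial deposit = cushion − low point = $995.32 − (-$1,360.78) = $2,356.10

$2,356.10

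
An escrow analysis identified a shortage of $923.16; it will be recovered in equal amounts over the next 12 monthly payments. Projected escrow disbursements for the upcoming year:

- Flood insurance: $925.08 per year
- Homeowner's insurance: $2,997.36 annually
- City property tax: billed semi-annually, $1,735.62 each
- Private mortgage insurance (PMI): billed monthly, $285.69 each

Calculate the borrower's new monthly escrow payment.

$978.76

Flood insurance = $925.08/yr
Homeowner's insurance = $2,997.36/yr
City property tax = $1,735.62 × 2 = $3,471.24/yr
Private mortgage insurance (PMI) = $285.69 × 12 = $3,428.28/yr
Combined annual = $10,821.96
Base monthly escrow = $10,821.96 ÷ 12 = $901.83
Shortage per month = $923.16 ÷ 12 = $76.93
New monthly escrow = $901.83 + $76.93 = $978.76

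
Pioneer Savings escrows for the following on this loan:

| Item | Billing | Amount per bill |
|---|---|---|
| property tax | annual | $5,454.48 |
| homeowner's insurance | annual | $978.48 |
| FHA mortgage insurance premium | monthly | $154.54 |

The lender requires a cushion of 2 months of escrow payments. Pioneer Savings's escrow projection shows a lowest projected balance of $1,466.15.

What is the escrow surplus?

Property tax = $5,454.48 annually
Homeowner's insurance = $978.48 annually
FHA mortgage insurance premium = $154.54 × 12 = $1,854.48 annually
Total annual escrow = $5,454.48 + $978.48 + $1,854.48 = $8,287.44
Monthly escrow = $8,287.44 ÷ 12 = $690.62
Required reserve = 2 × $690.62 = $1,381.24
Excess over cushion: $1,466.15 − $1,381.24 = $84.91

$84.91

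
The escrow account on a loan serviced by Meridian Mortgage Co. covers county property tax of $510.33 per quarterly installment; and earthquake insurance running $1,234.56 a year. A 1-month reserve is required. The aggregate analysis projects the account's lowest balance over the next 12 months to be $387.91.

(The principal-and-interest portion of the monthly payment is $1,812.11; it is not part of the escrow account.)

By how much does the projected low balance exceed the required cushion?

$114.92

County property tax: $510.33 × 4 = $2,041.32/yr
Earthquake insurance: $1,234.56/yr
Yearly total = $3,275.88
Base monthly escrow = $3,275.88 / 12 = $272.99
Required cushion = 1 × $272.99 = $272.99
Surplus = $387.91 − $272.99 = $114.92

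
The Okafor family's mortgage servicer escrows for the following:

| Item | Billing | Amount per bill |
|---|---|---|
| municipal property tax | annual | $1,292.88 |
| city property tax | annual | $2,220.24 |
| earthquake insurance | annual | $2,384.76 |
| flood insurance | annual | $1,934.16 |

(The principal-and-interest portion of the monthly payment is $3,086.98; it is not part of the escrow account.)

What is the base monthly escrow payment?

Municipal property tax = $1,292.88
City property tax = $2,220.24
Earthquake insurance = $2,384.76
Flood insurance = $1,934.16
Total annual escrow = $1,292.88 + $2,220.24 + $2,384.76 + $1,934.16 = $7,832.04
Monthly = $7,832.04 ÷ 12 = $652.67

$652.67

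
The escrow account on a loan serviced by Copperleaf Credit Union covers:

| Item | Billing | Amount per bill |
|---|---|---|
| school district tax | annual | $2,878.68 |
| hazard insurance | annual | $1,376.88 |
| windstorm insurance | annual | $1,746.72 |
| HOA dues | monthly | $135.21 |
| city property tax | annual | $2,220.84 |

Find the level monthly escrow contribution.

School district tax: $2,878.68/yr
Hazard insurance: $1,376.88/yr
Windstorm insurance: $1,746.72/yr
HOA dues: $135.21 × 12 = $1,622.52/yr
City property tax: $2,220.84/yr
Annual escrow total = $2,878.68 + $1,376.88 + $1,746.72 + $1,622.52 + $2,220.84 = $9,845.64
Monthly = $9,845.64 ÷ 12 = $820.47

$820.47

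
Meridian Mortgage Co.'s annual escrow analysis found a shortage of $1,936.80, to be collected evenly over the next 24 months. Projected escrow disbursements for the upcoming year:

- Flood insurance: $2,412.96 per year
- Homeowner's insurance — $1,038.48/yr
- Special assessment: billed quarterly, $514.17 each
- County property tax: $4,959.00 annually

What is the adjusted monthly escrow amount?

$952.96

Flood insurance = $2,412.96 per year
Homeowner's insurance = $1,038.48 per year
Special assessment = $514.17 × 4 = $2,056.68 per year
County property tax = $4,959.00 per year
Total annual escrow = $10,467.12
Base monthly escrow = $10,467.12 / 12 = $872.26
Shortage per month = $1,936.80 ÷ 24 = $80.70
Adjusted monthly = $872.26 + $80.70 = $952.96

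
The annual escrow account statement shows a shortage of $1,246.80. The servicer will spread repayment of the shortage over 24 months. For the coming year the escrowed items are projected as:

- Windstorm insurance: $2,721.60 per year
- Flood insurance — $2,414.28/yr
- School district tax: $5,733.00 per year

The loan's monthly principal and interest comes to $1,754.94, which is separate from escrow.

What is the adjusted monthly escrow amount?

$957.69

Windstorm insurance = $2,721.60/yr
Flood insurance = $2,414.28/yr
School district tax = $5,733.00/yr
Total per year = $10,868.88
Monthly = $10,868.88 / 12 = $905.74
Monthly shortage recovery: $1,246.80 ÷ 24 = $51.95
New monthly escrow = $905.74 + $51.95 = $957.69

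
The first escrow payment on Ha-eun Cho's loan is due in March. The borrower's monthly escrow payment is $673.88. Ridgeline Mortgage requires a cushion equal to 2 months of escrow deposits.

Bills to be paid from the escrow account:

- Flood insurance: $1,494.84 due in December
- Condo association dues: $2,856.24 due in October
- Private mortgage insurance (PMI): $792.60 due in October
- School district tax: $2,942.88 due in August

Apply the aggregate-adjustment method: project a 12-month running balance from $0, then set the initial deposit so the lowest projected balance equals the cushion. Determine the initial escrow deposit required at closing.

Cushion = 2 × $673.88 = $1,347.76
Trial balance (start $0, +$673.88 each month, − disbursements):
  Mar: +$673.88 → $673.88
  Apr: +$673.88 → $1,347.76
  May: +$673.88 → $2,021.64
  Jun: +$673.88 → $2,695.52
  Jul: +$673.88 → $3,369.40
  Aug: +$673.88 − $2,942.88 → $1,100.40
  Sep: +$673.88 → $1,774.28
  Oct: +$673.88 − $3,648.84 → -$1,200.68
  Nov: +$673.88 → -$526.80
  Dec: +$673.88 − $1,494.84 → -$1,347.76
  Jan: +$673.88 → -$673.88
  Feb: +$673.88 → $0.00
Lowest trial balance = -$1,347.76 (Dec)
Initial deposit = cushion − low point = $1,347.76 − (-$1,347.76) = $2,695.52

$2,695.52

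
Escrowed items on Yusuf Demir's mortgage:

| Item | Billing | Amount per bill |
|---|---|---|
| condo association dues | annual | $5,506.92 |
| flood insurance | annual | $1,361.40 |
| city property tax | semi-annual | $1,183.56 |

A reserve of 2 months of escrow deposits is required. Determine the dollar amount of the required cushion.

$1,539.24

Condo association dues = $5,506.92 annually
Flood insurance = $1,361.40 annually
City property tax = $1,183.56 × 2 = $2,367.12 annually
Yearly total = $5,506.92 + $1,361.40 + $2,367.12 = $9,235.44
Monthly = $9,235.44 ÷ 12 = $769.62
Reserve = 2 × $769.62 = $1,539.24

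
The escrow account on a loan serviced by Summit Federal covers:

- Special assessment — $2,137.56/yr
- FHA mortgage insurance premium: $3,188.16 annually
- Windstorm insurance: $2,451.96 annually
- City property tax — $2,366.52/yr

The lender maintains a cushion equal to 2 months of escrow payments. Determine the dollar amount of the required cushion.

Special assessment = $2,137.56/yr
FHA mortgage insurance premium = $3,188.16/yr
Windstorm insurance = $2,451.96/yr
City property tax = $2,366.52/yr
Total per year = $10,144.20
Monthly = $10,144.20 ÷ 12 = $845.35
Reserve = 2 × $845.35 = $1,690.70

$1,690.70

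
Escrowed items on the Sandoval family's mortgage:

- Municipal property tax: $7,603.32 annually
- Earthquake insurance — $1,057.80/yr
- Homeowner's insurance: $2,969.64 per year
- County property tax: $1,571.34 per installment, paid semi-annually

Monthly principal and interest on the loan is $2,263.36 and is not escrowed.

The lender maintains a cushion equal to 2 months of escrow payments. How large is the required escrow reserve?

$2,462.24

Municipal property tax — $7,603.32 annually
Earthquake insurance — $1,057.80 annually
Homeowner's insurance — $2,969.64 annually
County property tax — $1,571.34 × 2 = $3,142.68 annually
Combined annual = $7,603.32 + $1,057.80 + $2,969.64 + $3,142.68 = $14,773.44
Base monthly escrow = $14,773.44 ÷ 12 = $1,231.12
Required cushion = 2 × $1,231.12 = $2,462.24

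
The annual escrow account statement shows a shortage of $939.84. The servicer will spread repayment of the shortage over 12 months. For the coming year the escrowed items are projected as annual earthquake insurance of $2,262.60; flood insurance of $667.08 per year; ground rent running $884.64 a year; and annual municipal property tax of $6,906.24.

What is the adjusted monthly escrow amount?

Earthquake insurance — $2,262.60 per year
Flood insurance — $667.08 per year
Ground rent — $884.64 per year
Municipal property tax — $6,906.24 per year
Annual escrow total = $2,262.60 + $667.08 + $884.64 + $6,906.24 = $10,720.56
Monthly escrow = $10,720.56 / 12 = $893.38
Shortage per month = $939.84 / 12 = $78.32
Adjusted monthly = $893.38 + $78.32 = $971.70

$971.70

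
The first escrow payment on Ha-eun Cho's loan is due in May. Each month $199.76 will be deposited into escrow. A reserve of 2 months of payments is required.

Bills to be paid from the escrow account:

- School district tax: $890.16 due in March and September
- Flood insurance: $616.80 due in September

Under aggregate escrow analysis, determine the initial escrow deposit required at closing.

$907.68

Cushion = 2 × $199.76 = $399.52
Trial balance (start $0, +$199.76 each month, − disbursements):
  May: +$199.76 → $199.76
  Jun: +$199.76 → $399.52
  Jul: +$199.76 → $599.28
  Aug: +$199.76 → $799.04
  Sep: +$199.76 − $1,506.96 → -$508.16
  Oct: +$199.76 → -$308.40
  Nov: +$199.76 → -$108.64
  Dec: +$199.76 → $91.12
  Jan: +$199.76 → $290.88
  Feb: +$199.76 → $490.64
  Mar: +$199.76 − $890.16 → -$199.76
  Apr: +$199.76 → $0.00
Lowest trial balance = -$508.16 (Sep)
Initial deposit = cushion − low point = $399.52 − (-$508.16) = $907.68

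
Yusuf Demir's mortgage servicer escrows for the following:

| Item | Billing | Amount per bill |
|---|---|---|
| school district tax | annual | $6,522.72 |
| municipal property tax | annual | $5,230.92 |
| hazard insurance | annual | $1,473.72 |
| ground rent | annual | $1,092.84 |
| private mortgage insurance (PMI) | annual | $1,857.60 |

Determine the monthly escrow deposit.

School district tax = $6,522.72 annually
Municipal property tax = $5,230.92 annually
Hazard insurance = $1,473.72 annually
Ground rent = $1,092.84 annually
Private mortgage insurance (PMI) = $1,857.60 annually
Combined annual = $16,177.80
Per month = $16,177.80 / 12 = $1,348.15

$1,348.15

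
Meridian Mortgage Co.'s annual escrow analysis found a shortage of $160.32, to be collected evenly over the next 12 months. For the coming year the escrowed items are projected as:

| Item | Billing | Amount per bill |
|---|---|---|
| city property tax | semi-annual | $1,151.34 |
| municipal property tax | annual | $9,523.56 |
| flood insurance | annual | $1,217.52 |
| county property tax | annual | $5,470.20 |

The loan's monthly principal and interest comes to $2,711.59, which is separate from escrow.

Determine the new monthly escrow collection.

$1,556.19

City property tax — $1,151.34 × 2 = $2,302.68
Municipal property tax — $9,523.56
Flood insurance — $1,217.52
County property tax — $5,470.20
Combined annual = $2,302.68 + $9,523.56 + $1,217.52 + $5,470.20 = $18,513.96
Base monthly escrow = $18,513.96 / 12 = $1,542.83
Monthly shortage recovery: $160.32 ÷ 12 = $13.36
New monthly escrow = $1,542.83 + $13.36 = $1,556.19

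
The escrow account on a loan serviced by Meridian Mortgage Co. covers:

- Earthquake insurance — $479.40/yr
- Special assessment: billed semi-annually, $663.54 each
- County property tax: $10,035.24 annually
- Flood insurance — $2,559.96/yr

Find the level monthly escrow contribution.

Earthquake insurance: $479.40 per year
Special assessment: $663.54 × 2 = $1,327.08 per year
County property tax: $10,035.24 per year
Flood insurance: $2,559.96 per year
Yearly total = $479.40 + $1,327.08 + $10,035.24 + $2,559.96 = $14,401.68
Monthly escrow = $14,401.68 ÷ 12 = $1,200.14

$1,200.14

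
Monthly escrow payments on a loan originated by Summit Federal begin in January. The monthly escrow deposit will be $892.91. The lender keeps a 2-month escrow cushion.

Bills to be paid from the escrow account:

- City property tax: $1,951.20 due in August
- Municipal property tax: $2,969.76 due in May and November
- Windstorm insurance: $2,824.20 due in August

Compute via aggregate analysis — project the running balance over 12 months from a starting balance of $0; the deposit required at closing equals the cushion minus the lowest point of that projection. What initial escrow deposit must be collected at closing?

$2,678.73

Cushion = 2 × $892.91 = $1,785.82
Trial balance (start $0, +$892.91 each month, − disbursements):
  Jan: +$892.91 → $892.91
  Feb: +$892.91 → $1,785.82
  Mar: +$892.91 → $2,678.73
  Apr: +$892.91 → $3,571.64
  May: +$892.91 − $2,969.76 → $1,494.79
  Jun: +$892.91 → $2,387.70
  Jul: +$892.91 → $3,280.61
  Aug: +$892.91 − $4,775.40 → -$601.88
  Sep: +$892.91 → $291.03
  Oct: +$892.91 → $1,183.94
  Nov: +$892.91 − $2,969.76 → -$892.91
  Dec: +$892.91 → $0.00
Lowest trial balance = -$892.91 (Nov)
Initial deposit = cushion − low point = $1,785.82 − (-$892.91) = $2,678.73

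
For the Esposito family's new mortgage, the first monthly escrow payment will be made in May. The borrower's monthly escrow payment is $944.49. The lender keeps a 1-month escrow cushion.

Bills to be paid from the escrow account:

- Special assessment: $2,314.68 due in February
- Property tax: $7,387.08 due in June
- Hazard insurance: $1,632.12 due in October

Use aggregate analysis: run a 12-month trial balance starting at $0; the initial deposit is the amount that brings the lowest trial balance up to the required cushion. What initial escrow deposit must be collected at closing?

Cushion = 1 × $944.49 = $944.49
Trial balance (start $0, +$944.49 each month, − disbursements):
  May: +$944.49 → $944.49
  Jun: +$944.49 − $7,387.08 → -$5,498.10
  Jul: +$944.49 → -$4,553.61
  Aug: +$944.49 → -$3,609.12
  Sep: +$944.49 → -$2,664.63
  Oct: +$944.49 − $1,632.12 → -$3,352.26
  Nov: +$944.49 → -$2,407.77
  Dec: +$944.49 → -$1,463.28
  Jan: +$944.49 → -$518.79
  Feb: +$944.49 − $2,314.68 → -$1,888.98
  Mar: +$944.49 → -$944.49
  Apr: +$944.49 → $0.00
Lowest trial balance = -$5,498.10 (Jun)
Initial deposit = cushion − low point = $944.49 − (-$5,498.10) = $6,442.59

$6,442.59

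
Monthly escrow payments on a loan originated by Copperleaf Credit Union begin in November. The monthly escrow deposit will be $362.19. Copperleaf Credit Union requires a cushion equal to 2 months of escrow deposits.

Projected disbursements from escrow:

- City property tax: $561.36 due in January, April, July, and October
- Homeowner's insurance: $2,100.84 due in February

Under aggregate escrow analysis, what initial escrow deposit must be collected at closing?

$1,937.82

Cushion = 2 × $362.19 = $724.38
Trial balance (start $0, +$362.19 each month, − disbursements):
  Nov: +$362.19 → $362.19
  Dec: +$362.19 → $724.38
  Jan: +$362.19 − $561.36 → $525.21
  Feb: +$362.19 − $2,100.84 → -$1,213.44
  Mar: +$362.19 → -$851.25
  Apr: +$362.19 − $561.36 → -$1,050.42
  May: +$362.19 → -$688.23
  Jun: +$362.19 → -$326.04
  Jul: +$362.19 − $561.36 → -$525.21
  Aug: +$362.19 → -$163.02
  Sep: +$362.19 → $199.17
  Oct: +$362.19 − $561.36 → $0.00
Lowest trial balance = -$1,213.44 (Feb)
Initial deposit = cushion − low point = $724.38 − (-$1,213.44) = $1,937.82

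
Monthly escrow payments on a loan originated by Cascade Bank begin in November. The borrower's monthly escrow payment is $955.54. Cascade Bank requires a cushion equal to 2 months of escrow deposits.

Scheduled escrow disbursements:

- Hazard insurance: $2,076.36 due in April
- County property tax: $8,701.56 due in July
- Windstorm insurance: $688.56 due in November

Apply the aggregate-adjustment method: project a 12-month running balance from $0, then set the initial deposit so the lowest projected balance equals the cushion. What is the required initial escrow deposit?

$4,777.70

Cushion = 2 × $955.54 = $1,911.08
Trial balance (start $0, +$955.54 each month, − disbursements):
  Nov: +$955.54 − $688.56 → $266.98
  Dec: +$955.54 → $1,222.52
  Jan: +$955.54 → $2,178.06
  Feb: +$955.54 → $3,133.60
  Mar: +$955.54 → $4,089.14
  Apr: +$955.54 − $2,076.36 → $2,968.32
  May: +$955.54 → $3,923.86
  Jun: +$955.54 → $4,879.40
  Jul: +$955.54 − $8,701.56 → -$2,866.62
  Aug: +$955.54 → -$1,911.08
  Sep: +$955.54 → -$955.54
  Oct: +$955.54 → $0.00
Lowest trial balance = -$2,866.62 (Jul)
Initial deposit = cushion − low point = $1,911.08 − (-$2,866.62) = $4,777.70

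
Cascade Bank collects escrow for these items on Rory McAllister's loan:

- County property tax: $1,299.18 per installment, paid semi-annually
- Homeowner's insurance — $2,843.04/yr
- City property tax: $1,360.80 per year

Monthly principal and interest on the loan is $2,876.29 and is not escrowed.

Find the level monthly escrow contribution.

$566.85

County property tax = $1,299.18 × 2 = $2,598.36/yr
Homeowner's insurance = $2,843.04/yr
City property tax = $1,360.80/yr
Total annual escrow = $2,598.36 + $2,843.04 + $1,360.80 = $6,802.20
Monthly = $6,802.20 ÷ 12 = $566.85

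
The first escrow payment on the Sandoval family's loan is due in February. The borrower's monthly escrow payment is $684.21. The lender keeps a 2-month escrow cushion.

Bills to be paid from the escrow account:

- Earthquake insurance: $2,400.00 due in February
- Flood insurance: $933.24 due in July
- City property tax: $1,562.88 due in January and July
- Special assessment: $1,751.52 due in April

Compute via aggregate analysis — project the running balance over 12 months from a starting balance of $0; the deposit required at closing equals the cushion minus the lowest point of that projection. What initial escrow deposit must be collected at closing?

Cushion = 2 × $684.21 = $1,368.42
Trial balance (start $0, +$684.21 each month, − disbursements):
  Feb: +$684.21 − $2,400.00 → -$1,715.79
  Mar: +$684.21 → -$1,031.58
  Apr: +$684.21 − $1,751.52 → -$2,098.89
  May: +$684.21 → -$1,414.68
  Jun: +$684.21 → -$730.47
  Jul: +$684.21 − $2,496.12 → -$2,542.38
  Aug: +$684.21 → -$1,858.17
  Sep: +$684.21 → -$1,173.96
  Oct: +$684.21 → -$489.75
  Nov: +$684.21 → $194.46
  Dec: +$684.21 → $878.67
  Jan: +$684.21 − $1,562.88 → $0.00
Lowest trial balance = -$2,542.38 (Jul)
Initial deposit = cushion − low point = $1,368.42 − (-$2,542.38) = $3,910.80

$3,910.80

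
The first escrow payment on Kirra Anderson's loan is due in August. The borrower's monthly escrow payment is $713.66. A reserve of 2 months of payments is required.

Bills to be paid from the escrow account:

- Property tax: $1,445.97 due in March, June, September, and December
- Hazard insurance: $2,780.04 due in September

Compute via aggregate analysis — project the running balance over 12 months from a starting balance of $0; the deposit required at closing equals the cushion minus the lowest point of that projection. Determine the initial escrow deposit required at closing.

$4,226.01

Cushion = 2 × $713.66 = $1,427.32
Trial balance (start $0, +$713.66 each month, − disbursements):
  Aug: +$713.66 → $713.66
  Sep: +$713.66 − $4,226.01 → -$2,798.69
  Oct: +$713.66 → -$2,085.03
  Nov: +$713.66 → -$1,371.37
  Dec: +$713.66 − $1,445.97 → -$2,103.68
  Jan: +$713.66 → -$1,390.02
  Feb: +$713.66 → -$676.36
  Mar: +$713.66 − $1,445.97 → -$1,408.67
  Apr: +$713.66 → -$695.01
  May: +$713.66 → $18.65
  Jun: +$713.66 − $1,445.97 → -$713.66
  Jul: +$713.66 → $0.00
Lowest trial balance = -$2,798.69 (Sep)
Initial deposit = cushion − low point = $1,427.32 − (-$2,798.69) = $4,226.01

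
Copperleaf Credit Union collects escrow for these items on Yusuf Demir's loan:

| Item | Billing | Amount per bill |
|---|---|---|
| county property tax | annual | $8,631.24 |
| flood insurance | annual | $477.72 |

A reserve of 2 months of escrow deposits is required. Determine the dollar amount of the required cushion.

County property tax — $8,631.24/yr
Flood insurance — $477.72/yr
Annual escrow total = $8,631.24 + $477.72 = $9,108.96
Base monthly escrow = $9,108.96 ÷ 12 = $759.08
Required cushion = 2 × $759.08 = $1,518.16

$1,518.16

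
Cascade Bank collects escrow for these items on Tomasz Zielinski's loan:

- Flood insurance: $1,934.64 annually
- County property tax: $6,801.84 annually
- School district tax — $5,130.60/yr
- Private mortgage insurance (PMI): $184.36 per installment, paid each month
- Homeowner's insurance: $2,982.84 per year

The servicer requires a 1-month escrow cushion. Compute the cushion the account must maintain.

Flood insurance = $1,934.64 per year
County property tax = $6,801.84 per year
School district tax = $5,130.60 per year
Private mortgage insurance (PMI) = $184.36 × 12 = $2,212.32 per year
Homeowner's insurance = $2,982.84 per year
Total per year = $1,934.64 + $6,801.84 + $5,130.60 + $2,212.32 + $2,982.84 = $19,062.24
Base monthly escrow = $19,062.24 ÷ 12 = $1,588.52
Cushion = 1 × $1,588.52 = $1,588.52

$1,588.52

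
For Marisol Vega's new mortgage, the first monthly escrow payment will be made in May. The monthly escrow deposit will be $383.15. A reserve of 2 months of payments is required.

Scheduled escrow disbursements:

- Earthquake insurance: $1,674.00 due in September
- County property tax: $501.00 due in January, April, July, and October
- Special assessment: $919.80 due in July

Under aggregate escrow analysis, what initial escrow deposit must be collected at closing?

Cushion = 2 × $383.15 = $766.30
Trial balance (start $0, +$383.15 each month, − disbursements):
  May: +$383.15 → $383.15
  Jun: +$383.15 → $766.30
  Jul: +$383.15 − $1,420.80 → -$271.35
  Aug: +$383.15 → $111.80
  Sep: +$383.15 − $1,674.00 → -$1,179.05
  Oct: +$383.15 − $501.00 → -$1,296.90
  Nov: +$383.15 → -$913.75
  Dec: +$383.15 → -$530.60
  Jan: +$383.15 − $501.00 → -$648.45
  Feb: +$383.15 → -$265.30
  Mar: +$383.15 → $117.85
  Apr: +$383.15 − $501.00 → $0.00
Lowest trial balance = -$1,296.90 (Oct)
Initial deposit = cushion − low point = $766.30 − (-$1,296.90) = $2,063.20

$2,063.20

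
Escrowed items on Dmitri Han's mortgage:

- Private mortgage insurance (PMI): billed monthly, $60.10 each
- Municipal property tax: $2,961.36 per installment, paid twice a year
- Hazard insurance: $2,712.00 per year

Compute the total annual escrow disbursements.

Private mortgage insurance (PMI) — $60.10 × 12 = $721.20
Municipal property tax — $2,961.36 × 2 = $5,922.72
Hazard insurance — $2,712.00
Combined annual = $721.20 + $5,922.72 + $2,712.00 = $9,355.92

$9,355.92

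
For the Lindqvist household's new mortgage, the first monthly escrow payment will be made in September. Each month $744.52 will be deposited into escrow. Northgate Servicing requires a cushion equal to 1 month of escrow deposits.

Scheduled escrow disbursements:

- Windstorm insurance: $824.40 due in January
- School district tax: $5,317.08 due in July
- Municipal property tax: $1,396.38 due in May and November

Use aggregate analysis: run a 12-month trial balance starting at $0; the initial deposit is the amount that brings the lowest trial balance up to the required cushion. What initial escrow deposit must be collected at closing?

$1,489.04

Cushion = 1 × $744.52 = $744.52
Trial balance (start $0, +$744.52 each month, − disbursements):
  Sep: +$744.52 → $744.52
  Oct: +$744.52 → $1,489.04
  Nov: +$744.52 − $1,396.38 → $837.18
  Dec: +$744.52 → $1,581.70
  Jan: +$744.52 − $824.40 → $1,501.82
  Feb: +$744.52 → $2,246.34
  Mar: +$744.52 → $2,990.86
  Apr: +$744.52 → $3,735.38
  May: +$744.52 − $1,396.38 → $3,083.52
  Jun: +$744.52 → $3,828.04
  Jul: +$744.52 − $5,317.08 → -$744.52
  Aug: +$744.52 → $0.00
Lowest trial balance = -$744.52 (Jul)
Initial deposit = cushion − low point = $744.52 − (-$744.52) = $1,489.04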